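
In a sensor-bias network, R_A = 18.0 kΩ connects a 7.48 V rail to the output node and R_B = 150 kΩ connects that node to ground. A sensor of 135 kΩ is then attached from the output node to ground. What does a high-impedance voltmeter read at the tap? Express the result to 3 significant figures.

V_out ≈ 5.97 V

The load sits in parallel with R_B: R_B‖R_L = (150 × 135) / (150 + 135) = 71.05 kΩ.
V_out = 7.48 × 71.05 / (18.0 + 71.05) = 7.48 × 71.05/89.05 = 5.97 V.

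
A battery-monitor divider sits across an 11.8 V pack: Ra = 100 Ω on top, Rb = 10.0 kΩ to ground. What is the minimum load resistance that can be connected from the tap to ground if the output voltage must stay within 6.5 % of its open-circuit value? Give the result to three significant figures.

Output resistance R_th = Ra‖Rb = (100 × 10000)/10100 = 99.01 Ω.
The fractional drop is R_th/(R_th + R_L); requiring this ≤ 0.0650 gives R_L ≥ R_th(1/0.0650 − 1) = 99.01 × 14.38 = 1.42 kΩ.

R_L(min) ≈ 1.42 kΩ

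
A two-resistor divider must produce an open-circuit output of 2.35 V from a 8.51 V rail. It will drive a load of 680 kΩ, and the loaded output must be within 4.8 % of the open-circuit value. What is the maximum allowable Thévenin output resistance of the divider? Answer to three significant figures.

Loading drop = R_th/(R_th + R_L) ≤ 0.0480, so R_th ≤ R_L · ε/(1−ε) = 680 kΩ × 0.0480/0.9520 = 34.3 kΩ.

R_th ≤ 34.3 kΩ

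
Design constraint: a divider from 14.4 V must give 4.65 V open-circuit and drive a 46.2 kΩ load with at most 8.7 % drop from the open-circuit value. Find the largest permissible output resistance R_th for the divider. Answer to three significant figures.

Loading drop = R_th/(R_th + R_L) ≤ 0.0870, so R_th ≤ R_L · ε/(1−ε) = 46.2 kΩ × 0.0870/0.9130 = 4.40 kΩ.
(Any R1, R2 with R2/(R1+R2) = 0.323 and R1‖R2 ≤ 4.40 kΩ will meet the spec.)

R_th ≤ 4.40 kΩ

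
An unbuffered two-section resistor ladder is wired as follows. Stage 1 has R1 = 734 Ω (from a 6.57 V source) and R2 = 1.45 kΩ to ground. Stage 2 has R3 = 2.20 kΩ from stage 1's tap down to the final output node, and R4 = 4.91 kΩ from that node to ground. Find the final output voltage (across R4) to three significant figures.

V_out ≈ 2.82 V

Stage 2 presents R3+R4 = 7110 Ω as a load on stage 1's tap.
Stage 1's lower leg becomes R2‖(R3+R4) = 1204 Ω, so V_mid = 6.57 × 1204/1938 = 4.082 V.
Stage 2 is itself unloaded: V_out = V_mid × R4/(R3+R4) = 4.082 × 4910/7110 = 2.82 V.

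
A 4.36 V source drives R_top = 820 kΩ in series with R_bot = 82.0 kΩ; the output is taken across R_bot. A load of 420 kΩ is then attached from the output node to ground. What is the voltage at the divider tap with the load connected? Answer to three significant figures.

V_out ≈ 0.337 V

The load sits in parallel with R_bot: R_bot‖R_L = (82.0 × 420) / (82.0 + 420) = 68.61 kΩ.
V_out = 4.36 × 68.61 / (820 + 68.61) = 4.36 × 68.61/888.6 = 0.337 V.
(Unloaded it would have been 0.396 V.)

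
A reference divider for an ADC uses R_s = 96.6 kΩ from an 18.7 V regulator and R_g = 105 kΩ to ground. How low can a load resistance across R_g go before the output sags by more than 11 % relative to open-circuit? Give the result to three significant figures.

R_L(min) ≈ 407 kΩ

Output resistance R_th = R_s‖R_g = (96.6 × 105)/201.6 = 50.31 kΩ.
The fractional drop is R_th/(R_th + R_L); requiring this ≤ 0.110 gives R_L ≥ R_th(1/0.110 − 1) = 50.31 × 8.091 = 407 kΩ.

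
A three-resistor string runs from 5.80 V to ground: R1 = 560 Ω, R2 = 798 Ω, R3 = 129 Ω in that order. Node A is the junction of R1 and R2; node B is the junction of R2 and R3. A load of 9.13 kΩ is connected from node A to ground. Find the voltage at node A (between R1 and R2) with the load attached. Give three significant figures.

V ≈ 3.48 V

Below node A the series string R2+R3 = 927.0 Ω sits in parallel with the 9130 Ω load: 841.6 Ω.
V_A = 5.80 × 841.6/(560 + 841.6) = 3.48 V.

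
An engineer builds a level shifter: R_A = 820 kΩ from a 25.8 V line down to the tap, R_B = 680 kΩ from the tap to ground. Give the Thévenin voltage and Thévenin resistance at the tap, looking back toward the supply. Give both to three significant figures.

V_th is the open-circuit tap voltage: 25.8 × 680/(820 + 680) = 11.7 V.
With the supply zeroed, R_A and R_B appear in parallel from the tap: R_th = R_A‖R_B = (820 × 680)/1500 = 372 kΩ.

V_th = 11.7 V, R_th = 372 kΩ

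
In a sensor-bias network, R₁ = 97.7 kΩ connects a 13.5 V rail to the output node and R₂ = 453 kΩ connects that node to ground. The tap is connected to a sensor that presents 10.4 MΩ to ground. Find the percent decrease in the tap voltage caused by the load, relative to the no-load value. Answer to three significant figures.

0.767 %

The divider's output (Thévenin) resistance is R₁‖R₂ = 80.37 kΩ.
Fractional drop under load = R_th/(R_th + R_L) = 80.37 / (80.37 + 10400) = 0.007668.
So the output falls by 0.767 %.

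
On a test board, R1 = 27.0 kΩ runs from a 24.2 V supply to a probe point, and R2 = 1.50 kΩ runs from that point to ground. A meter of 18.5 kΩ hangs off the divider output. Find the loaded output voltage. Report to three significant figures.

V_out ≈ 1.18 V

The load sits in parallel with R2: R2‖R_L = (1.50 × 18.5) / (1.50 + 18.5) = 1.387 kΩ.
V_out = 24.2 × 1.387 / (27.0 + 1.387) = 24.2 × 1.387/28.39 = 1.18 V.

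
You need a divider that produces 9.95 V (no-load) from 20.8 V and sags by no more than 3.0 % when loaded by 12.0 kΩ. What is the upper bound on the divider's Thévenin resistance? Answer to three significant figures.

Loading drop = R_th/(R_th + R_L) ≤ 0.0300, so R_th ≤ R_L · ε/(1−ε) = 12.0 kΩ × 0.0300/0.9700 = 371 Ω.
(Any R1, R2 with R2/(R1+R2) = 0.478 and R1‖R2 ≤ 371 Ω will meet the spec.)

R_th ≤ 371 Ω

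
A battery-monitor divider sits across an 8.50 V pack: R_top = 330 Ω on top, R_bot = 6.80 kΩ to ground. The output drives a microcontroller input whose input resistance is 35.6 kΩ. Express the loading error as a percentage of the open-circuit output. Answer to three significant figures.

0.876 %

The divider's output (Thévenin) resistance is R_top‖R_bot = 314.7 Ω.
Fractional drop under load = R_th/(R_th + R_L) = 314.7 / (314.7 + 35600) = 0.008763.
So the output falls by 0.876 %.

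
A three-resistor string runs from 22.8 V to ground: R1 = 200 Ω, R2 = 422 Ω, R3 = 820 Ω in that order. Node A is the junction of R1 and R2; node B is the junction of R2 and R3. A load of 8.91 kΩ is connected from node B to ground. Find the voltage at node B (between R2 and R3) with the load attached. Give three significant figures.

At node B, R3 is in parallel with the load: R3‖R_L = 750.9 Ω.
Below node A the resistance is R2 + (R3‖R_L) = 1173 Ω, so V_A = 22.8 × 1173/1373 = 19.48 V.
Then V_B = V_A × (R3‖R_L)/(R2 + R3‖R_L) = 19.48 × 750.9/1173 = 12.5 V.

V ≈ 12.5 V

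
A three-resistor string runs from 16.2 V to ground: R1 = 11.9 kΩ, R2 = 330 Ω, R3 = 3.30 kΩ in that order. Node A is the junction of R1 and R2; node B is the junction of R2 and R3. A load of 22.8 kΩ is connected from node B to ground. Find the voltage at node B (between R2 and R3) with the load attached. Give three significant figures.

V ≈ 3.09 V

At node B, R3 is in parallel with the load: R3‖R_L = 2883 Ω.
Below node A the resistance is R2 + (R3‖R_L) = 3213 Ω, so V_A = 16.2 × 3213/15110 = 3.444 V.
Then V_B = V_A × (R3‖R_L)/(R2 + R3‖R_L) = 3.444 × 2883/3213 = 3.09 V.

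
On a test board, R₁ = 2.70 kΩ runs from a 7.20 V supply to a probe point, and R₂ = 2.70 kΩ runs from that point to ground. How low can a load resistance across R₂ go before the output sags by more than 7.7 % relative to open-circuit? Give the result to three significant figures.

R_L(min) ≈ 16.2 kΩ

Output resistance R_th = R₁‖R₂ = (2.70 × 2.70)/5.400 = 1.350 kΩ.
The fractional drop is R_th/(R_th + R_L); requiring this ≤ 0.0770 gives R_L ≥ R_th(1/0.0770 − 1) = 1.350 × 11.99 = 16.2 kΩ.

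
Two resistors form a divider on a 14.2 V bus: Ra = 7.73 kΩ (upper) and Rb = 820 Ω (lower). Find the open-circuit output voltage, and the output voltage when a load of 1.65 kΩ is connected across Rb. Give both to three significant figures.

Open-circuit: V = 14.2 × 820/(7730 + 820) = 1.36 V.
With the load, Rb becomes Rb‖R_L = 547.8 Ω, so V = 14.2 × 547.8/8278 = 0.940 V.

Unloaded: 1.36 V; loaded: 0.940 V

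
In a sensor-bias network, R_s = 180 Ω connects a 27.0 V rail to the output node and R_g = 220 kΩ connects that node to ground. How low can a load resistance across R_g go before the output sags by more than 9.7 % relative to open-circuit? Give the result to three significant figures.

R_L(min) ≈ 1.67 kΩ

Output resistance R_th = R_s‖R_g = (180 × 220000)/220200 = 179.9 Ω.
The fractional drop is R_th/(R_th + R_L); requiring this ≤ 0.0970 gives R_L ≥ R_th(1/0.0970 − 1) = 179.9 × 9.309 = 1.67 kΩ.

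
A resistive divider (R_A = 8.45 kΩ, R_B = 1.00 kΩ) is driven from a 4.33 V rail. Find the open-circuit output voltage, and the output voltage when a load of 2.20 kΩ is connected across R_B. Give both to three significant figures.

Unloaded: 0.458 V; loaded: 0.326 V

Open-circuit: V = 4.33 × 1.00/(8.45 + 1.00) = 0.458 V.
With the load, R_B becomes R_B‖R_L = 0.6875 kΩ, so V = 4.33 × 0.6875/9.137 = 0.326 V.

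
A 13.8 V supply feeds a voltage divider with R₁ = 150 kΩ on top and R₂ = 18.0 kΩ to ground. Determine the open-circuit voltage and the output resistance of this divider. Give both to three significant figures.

V_th = 1.48 V, R_th = 16.1 kΩ

V_th is the open-circuit tap voltage: 13.8 × 18.0/(150 + 18.0) = 1.48 V.
With the supply zeroed, R₁ and R₂ appear in parallel from the tap: R_th = R₁‖R₂ = (150 × 18.0)/168.0 = 16.1 kΩ.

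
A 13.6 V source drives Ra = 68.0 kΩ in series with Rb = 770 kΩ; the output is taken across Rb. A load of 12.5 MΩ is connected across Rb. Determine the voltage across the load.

V_out ≈ 12.4 V

The load sits in parallel with Rb: Rb‖R_L = (770 × 12500) / (770 + 12500) = 725.3 kΩ.
V_out = 13.6 × 725.3 / (68.0 + 725.3) = 13.6 × 725.3/793.3 = 12.4 V.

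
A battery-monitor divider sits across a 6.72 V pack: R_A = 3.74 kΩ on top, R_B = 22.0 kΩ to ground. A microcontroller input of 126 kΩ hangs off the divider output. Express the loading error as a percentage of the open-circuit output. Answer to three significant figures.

The divider's output (Thévenin) resistance is R_A‖R_B = 3.197 kΩ.
Fractional drop under load = R_th/(R_th + R_L) = 3.197 / (3.197 + 126) = 0.02474.
So the output falls by 2.47 %.

2.47 %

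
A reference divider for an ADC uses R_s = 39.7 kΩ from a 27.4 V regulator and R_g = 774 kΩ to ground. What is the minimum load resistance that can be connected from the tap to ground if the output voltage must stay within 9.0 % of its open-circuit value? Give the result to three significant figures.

R_L(min) ≈ 382 kΩ

Output resistance R_th = R_s‖R_g = (39.7 × 774)/813.7 = 37.76 kΩ.
The fractional drop is R_th/(R_th + R_L); requiring this ≤ 0.0900 gives R_L ≥ R_th(1/0.0900 − 1) = 37.76 × 10.11 = 382 kΩ.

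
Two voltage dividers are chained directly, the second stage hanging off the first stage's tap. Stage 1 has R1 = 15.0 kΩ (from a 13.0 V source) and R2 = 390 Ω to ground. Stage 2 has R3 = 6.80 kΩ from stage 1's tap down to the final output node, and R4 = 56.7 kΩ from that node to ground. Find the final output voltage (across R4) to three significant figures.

V_out ≈ 0.292 V

Stage 2 presents R3+R4 = 63500 Ω as a load on stage 1's tap.
Stage 1's lower leg becomes R2‖(R3+R4) = 387.6 Ω, so V_mid = 13.0 × 387.6/15390 = 0.3275 V.
Stage 2 is itself unloaded: V_out = V_mid × R4/(R3+R4) = 0.3275 × 56700/63500 = 0.292 V.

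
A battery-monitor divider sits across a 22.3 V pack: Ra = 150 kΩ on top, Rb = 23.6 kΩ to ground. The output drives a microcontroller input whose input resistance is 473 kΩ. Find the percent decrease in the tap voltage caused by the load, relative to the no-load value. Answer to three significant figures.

The divider's output (Thévenin) resistance is Ra‖Rb = 20.39 kΩ.
Fractional drop under load = R_th/(R_th + R_L) = 20.39 / (20.39 + 473) = 0.04133.
So the output falls by 4.13 %.

4.13 %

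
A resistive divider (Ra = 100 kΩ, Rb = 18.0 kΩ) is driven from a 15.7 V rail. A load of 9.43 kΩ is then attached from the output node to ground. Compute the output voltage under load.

V_out ≈ 0.915 V

The load sits in parallel with Rb: Rb‖R_L = (18.0 × 9.43) / (18.0 + 9.43) = 6.188 kΩ.
V_out = 15.7 × 6.188 / (100 + 6.188) = 15.7 × 6.188/106.2 = 0.915 V.
(Unloaded it would have been 2.39 V.)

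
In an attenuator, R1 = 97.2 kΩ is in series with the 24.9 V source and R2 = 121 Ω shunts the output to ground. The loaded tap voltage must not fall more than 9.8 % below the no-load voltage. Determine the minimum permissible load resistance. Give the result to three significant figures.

Output resistance R_th = R1‖R2 = (97200 × 121)/97320 = 120.8 Ω.
The fractional drop is R_th/(R_th + R_L); requiring this ≤ 0.0980 gives R_L ≥ R_th(1/0.0980 − 1) = 120.8 × 9.204 = 1.11 kΩ.

R_L(min) ≈ 1.11 kΩ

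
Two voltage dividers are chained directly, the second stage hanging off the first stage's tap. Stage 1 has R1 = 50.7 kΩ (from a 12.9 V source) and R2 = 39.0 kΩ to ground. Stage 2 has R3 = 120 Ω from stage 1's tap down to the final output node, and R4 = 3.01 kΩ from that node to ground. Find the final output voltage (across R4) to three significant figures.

Stage 2 presents R3+R4 = 3130 Ω as a load on stage 1's tap.
Stage 1's lower leg becomes R2‖(R3+R4) = 2897 Ω, so V_mid = 12.9 × 2897/53600 = 0.6974 V.
Stage 2 is itself unloaded: V_out = V_mid × R4/(R3+R4) = 0.6974 × 3010/3130 = 0.671 V.

V_out ≈ 0.671 V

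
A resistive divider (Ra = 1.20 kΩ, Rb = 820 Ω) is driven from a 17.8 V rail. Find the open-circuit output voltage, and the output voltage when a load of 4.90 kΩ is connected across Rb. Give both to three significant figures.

Unloaded: 7.23 V; loaded: 6.57 V

Open-circuit: V = 17.8 × 820/(1200 + 820) = 7.23 V.
With the load, Rb becomes Rb‖R_L = 702.4 Ω, so V = 17.8 × 702.4/1902 = 6.57 V.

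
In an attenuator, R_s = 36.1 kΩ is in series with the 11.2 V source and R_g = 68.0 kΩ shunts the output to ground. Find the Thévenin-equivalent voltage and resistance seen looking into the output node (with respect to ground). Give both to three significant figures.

V_th is the open-circuit tap voltage: 11.2 × 68.0/(36.1 + 68.0) = 7.32 V.
With the supply zeroed, R_s and R_g appear in parallel from the tap: R_th = R_s‖R_g = (36.1 × 68.0)/104.1 = 23.6 kΩ.

V_th = 7.32 V, R_th = 23.6 kΩ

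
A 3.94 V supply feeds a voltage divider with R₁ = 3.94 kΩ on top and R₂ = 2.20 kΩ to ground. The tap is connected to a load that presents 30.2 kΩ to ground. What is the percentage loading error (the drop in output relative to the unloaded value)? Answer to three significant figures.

4.47 %

The divider's output (Thévenin) resistance is R₁‖R₂ = 1.412 kΩ.
Fractional drop under load = R_th/(R_th + R_L) = 1.412 / (1.412 + 30.2) = 0.04466.
So the output falls by 4.47 %.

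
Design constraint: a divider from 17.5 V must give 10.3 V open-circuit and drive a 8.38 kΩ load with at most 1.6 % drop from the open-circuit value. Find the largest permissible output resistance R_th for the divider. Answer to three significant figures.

Loading drop = R_th/(R_th + R_L) ≤ 0.0160, so R_th ≤ R_L · ε/(1−ε) = 8.38 kΩ × 0.0160/0.9840 = 136 Ω.

R_th ≤ 136 Ω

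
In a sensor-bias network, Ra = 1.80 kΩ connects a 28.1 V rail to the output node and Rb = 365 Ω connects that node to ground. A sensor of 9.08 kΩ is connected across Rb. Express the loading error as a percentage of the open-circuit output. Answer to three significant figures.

3.23 %

The divider's output (Thévenin) resistance is Ra‖Rb = 303.5 Ω.
Fractional drop under load = R_th/(R_th + R_L) = 303.5 / (303.5 + 9080) = 0.03234.
So the output falls by 3.23 %.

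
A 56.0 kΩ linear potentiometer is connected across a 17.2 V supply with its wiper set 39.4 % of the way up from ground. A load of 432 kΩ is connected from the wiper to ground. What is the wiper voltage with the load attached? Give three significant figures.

V ≈ 6.57 V

The wiper splits the pot into (1−α)R = 33.94 kΩ above and αR = 22.06 kΩ below.
Lower section ‖ load = 20.99 kΩ.
V_wiper = 17.2 × 20.99/(33.94 + 20.99) = 6.57 V.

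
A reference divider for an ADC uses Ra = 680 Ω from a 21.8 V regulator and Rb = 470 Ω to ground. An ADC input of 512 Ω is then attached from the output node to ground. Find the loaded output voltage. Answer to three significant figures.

The load sits in parallel with Rb: Rb‖R_L = (470 × 512) / (470 + 512) = 245.1 Ω.
V_out = 21.8 × 245.1 / (680 + 245.1) = 21.8 × 245.1/925.1 = 5.77 V.

V_out ≈ 5.77 V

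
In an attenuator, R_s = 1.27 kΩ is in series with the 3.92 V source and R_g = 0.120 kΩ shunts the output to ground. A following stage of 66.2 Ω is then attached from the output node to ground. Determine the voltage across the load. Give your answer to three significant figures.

The load sits in parallel with R_g: R_g‖R_L = (120 × 66.2) / (120 + 66.2) = 42.66 Ω.
V_out = 3.92 × 42.66 / (1270 + 42.66) = 3.92 × 42.66/1313 = 0.127 V.

V_out ≈ 0.127 V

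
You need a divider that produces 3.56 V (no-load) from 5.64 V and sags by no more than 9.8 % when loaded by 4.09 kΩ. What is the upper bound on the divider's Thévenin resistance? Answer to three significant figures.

R_th ≤ 444 Ω

Loading drop = R_th/(R_th + R_L) ≤ 0.0980, so R_th ≤ R_L · ε/(1−ε) = 4.09 kΩ × 0.0980/0.9020 = 444 Ω.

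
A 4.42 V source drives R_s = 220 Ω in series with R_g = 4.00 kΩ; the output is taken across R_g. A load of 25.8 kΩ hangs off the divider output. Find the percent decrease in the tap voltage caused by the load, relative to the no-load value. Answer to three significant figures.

0.802 %

The divider's output (Thévenin) resistance is R_s‖R_g = 208.5 Ω.
Fractional drop under load = R_th/(R_th + R_L) = 208.5 / (208.5 + 25800) = 0.008018.
So the output falls by 0.802 %.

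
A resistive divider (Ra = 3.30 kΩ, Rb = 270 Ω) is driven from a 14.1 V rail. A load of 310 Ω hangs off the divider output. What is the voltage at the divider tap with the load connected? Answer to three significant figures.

V_out ≈ 0.591 V

The load sits in parallel with Rb: Rb‖R_L = (270 × 310) / (270 + 310) = 144.3 Ω.
V_out = 14.1 × 144.3 / (3300 + 144.3) = 14.1 × 144.3/3444 = 0.591 V.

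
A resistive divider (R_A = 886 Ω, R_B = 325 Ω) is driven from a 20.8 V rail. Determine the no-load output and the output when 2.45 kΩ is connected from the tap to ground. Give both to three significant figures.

Open-circuit: V = 20.8 × 325/(886 + 325) = 5.58 V.
With the load, R_B becomes R_B‖R_L = 286.9 Ω, so V = 20.8 × 286.9/1173 = 5.09 V.

Unloaded: 5.58 V; loaded: 5.09 V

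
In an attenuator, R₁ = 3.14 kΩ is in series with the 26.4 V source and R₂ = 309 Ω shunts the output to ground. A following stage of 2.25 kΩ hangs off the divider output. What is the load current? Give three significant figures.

R₂‖R_L = 271.7 Ω; V_out = 26.4 × 271.7/3412 = 2.102 V.
I_L = V_out / R_L = 2.102 / 2.25 kΩ = 0.934 mA.

I_L ≈ 0.934 mA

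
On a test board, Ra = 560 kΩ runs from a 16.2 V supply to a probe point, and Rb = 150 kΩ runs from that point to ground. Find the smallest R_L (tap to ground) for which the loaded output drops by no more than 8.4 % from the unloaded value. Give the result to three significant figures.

R_L(min) ≈ 1.29 MΩ

Output resistance R_th = Ra‖Rb = (560 × 150)/710.0 = 118.3 kΩ.
The fractional drop is R_th/(R_th + R_L); requiring this ≤ 0.0840 gives R_L ≥ R_th(1/0.0840 − 1) = 118.3 × 10.90 = 1.29 MΩ.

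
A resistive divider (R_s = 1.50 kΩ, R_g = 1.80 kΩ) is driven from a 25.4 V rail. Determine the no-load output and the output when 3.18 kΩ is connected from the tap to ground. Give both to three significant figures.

Open-circuit: V = 25.4 × 1.80/(1.50 + 1.80) = 13.9 V.
With the load, R_g becomes R_g‖R_L = 1.149 kΩ, so V = 25.4 × 1.149/2.649 = 11.0 V.

Unloaded: 13.9 V; loaded: 11.0 V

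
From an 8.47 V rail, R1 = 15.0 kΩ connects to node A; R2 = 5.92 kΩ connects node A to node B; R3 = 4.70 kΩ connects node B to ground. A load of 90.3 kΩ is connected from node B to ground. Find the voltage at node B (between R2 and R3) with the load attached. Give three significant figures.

At node B, R3 is in parallel with the load: R3‖R_L = 4.467 kΩ.
Below node A the resistance is R2 + (R3‖R_L) = 10.39 kΩ, so V_A = 8.47 × 10.39/25.39 = 3.466 V.
Then V_B = V_A × (R3‖R_L)/(R2 + R3‖R_L) = 3.466 × 4.467/10.39 = 1.49 V.

V ≈ 1.49 V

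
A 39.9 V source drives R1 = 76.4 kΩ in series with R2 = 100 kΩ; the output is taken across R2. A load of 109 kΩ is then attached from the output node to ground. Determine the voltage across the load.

The load sits in parallel with R2: R2‖R_L = (100 × 109) / (100 + 109) = 52.15 kΩ.
V_out = 39.9 × 52.15 / (76.4 + 52.15) = 39.9 × 52.15/128.6 = 16.2 V.

V_out ≈ 16.2 V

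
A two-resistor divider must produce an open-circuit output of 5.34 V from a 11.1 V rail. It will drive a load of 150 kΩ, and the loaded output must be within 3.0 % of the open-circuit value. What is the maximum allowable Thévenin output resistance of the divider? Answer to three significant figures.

R_th ≤ 4.64 kΩ

Loading drop = R_th/(R_th + R_L) ≤ 0.0300, so R_th ≤ R_L · ε/(1−ε) = 150 kΩ × 0.0300/0.9700 = 4.64 kΩ.
(Any R1, R2 with R2/(R1+R2) = 0.481 and R1‖R2 ≤ 4.64 kΩ will meet the spec.)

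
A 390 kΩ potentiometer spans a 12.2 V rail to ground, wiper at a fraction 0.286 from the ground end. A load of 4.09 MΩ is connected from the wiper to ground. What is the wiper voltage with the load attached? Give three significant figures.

V ≈ 3.42 V

The wiper splits the pot into (1−α)R = 278.5 kΩ above and αR = 111.5 kΩ below.
Lower section ‖ load = 108.6 kΩ.
V_wiper = 12.2 × 108.6/(278.5 + 108.6) = 3.42 V.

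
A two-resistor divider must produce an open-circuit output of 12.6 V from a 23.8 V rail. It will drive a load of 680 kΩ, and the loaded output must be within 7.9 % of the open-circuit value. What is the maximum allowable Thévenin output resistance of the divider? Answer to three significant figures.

Loading drop = R_th/(R_th + R_L) ≤ 0.0790, so R_th ≤ R_L · ε/(1−ε) = 680 kΩ × 0.0790/0.9210 = 58.3 kΩ.
(Any R1, R2 with R2/(R1+R2) = 0.529 and R1‖R2 ≤ 58.3 kΩ will meet the spec.)

R_th ≤ 58.3 kΩ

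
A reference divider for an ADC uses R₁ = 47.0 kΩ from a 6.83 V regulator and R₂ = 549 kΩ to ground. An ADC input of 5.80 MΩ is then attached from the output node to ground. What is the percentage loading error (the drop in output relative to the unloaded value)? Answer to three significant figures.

0.741 %

The divider's output (Thévenin) resistance is R₁‖R₂ = 43.29 kΩ.
Fractional drop under load = R_th/(R_th + R_L) = 43.29 / (43.29 + 5800) = 0.007409.
So the output falls by 0.741 %.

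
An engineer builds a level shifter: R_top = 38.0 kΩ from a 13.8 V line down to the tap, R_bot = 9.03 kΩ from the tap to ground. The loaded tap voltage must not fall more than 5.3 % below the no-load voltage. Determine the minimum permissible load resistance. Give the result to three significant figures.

Output resistance R_th = R_top‖R_bot = (38.0 × 9.03)/47.03 = 7.296 kΩ.
The fractional drop is R_th/(R_th + R_L); requiring this ≤ 0.0530 gives R_L ≥ R_th(1/0.0530 − 1) = 7.296 × 17.87 = 130 kΩ.

R_L(min) ≈ 130 kΩ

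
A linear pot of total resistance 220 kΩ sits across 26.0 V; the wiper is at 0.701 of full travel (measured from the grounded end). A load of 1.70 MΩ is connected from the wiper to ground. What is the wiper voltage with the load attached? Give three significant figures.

The wiper splits the pot into (1−α)R = 65.78 kΩ above and αR = 154.2 kΩ below.
Lower section ‖ load = 141.4 kΩ.
V_wiper = 26.0 × 141.4/(65.78 + 141.4) = 17.7 V.

V ≈ 17.7 V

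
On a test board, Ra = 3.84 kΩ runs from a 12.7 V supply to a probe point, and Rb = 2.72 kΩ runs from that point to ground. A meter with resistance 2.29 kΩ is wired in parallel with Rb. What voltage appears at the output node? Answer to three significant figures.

V_out ≈ 3.11 V

The load sits in parallel with Rb: Rb‖R_L = (2.72 × 2.29) / (2.72 + 2.29) = 1.243 kΩ.
V_out = 12.7 × 1.243 / (3.84 + 1.243) = 12.7 × 1.243/5.083 = 3.11 V.
(Unloaded it would have been 5.27 V.)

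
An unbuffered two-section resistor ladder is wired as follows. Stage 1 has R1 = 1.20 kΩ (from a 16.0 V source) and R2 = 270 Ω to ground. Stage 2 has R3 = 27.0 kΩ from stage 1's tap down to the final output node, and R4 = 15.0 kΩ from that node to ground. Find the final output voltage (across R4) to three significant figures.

V_out ≈ 1.04 V

Stage 2 presents R3+R4 = 42000 Ω as a load on stage 1's tap.
Stage 1's lower leg becomes R2‖(R3+R4) = 268.3 Ω, so V_mid = 16.0 × 268.3/1468 = 2.923 V.
Stage 2 is itself unloaded: V_out = V_mid × R4/(R3+R4) = 2.923 × 15000/42000 = 1.04 V.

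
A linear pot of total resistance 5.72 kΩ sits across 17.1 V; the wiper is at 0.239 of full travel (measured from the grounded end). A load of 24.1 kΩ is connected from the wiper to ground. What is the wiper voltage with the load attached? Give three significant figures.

The wiper splits the pot into (1−α)R = 4.353 kΩ above and αR = 1.367 kΩ below.
Lower section ‖ load = 1.294 kΩ.
V_wiper = 17.1 × 1.294/(4.353 + 1.294) = 3.92 V.

V ≈ 3.92 V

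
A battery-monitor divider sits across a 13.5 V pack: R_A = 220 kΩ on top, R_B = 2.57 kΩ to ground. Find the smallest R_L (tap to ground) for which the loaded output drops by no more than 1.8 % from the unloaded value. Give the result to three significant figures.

R_L(min) ≈ 139 kΩ

Output resistance R_th = R_A‖R_B = (220 × 2.57)/222.6 = 2.540 kΩ.
The fractional drop is R_th/(R_th + R_L); requiring this ≤ 0.0180 gives R_L ≥ R_th(1/0.0180 − 1) = 2.540 × 54.56 = 139 kΩ.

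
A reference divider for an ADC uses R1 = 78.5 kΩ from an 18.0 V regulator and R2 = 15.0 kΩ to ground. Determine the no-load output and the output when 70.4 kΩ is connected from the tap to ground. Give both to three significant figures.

Open-circuit: V = 18.0 × 15.0/(78.5 + 15.0) = 2.89 V.
With the load, R2 becomes R2‖R_L = 12.37 kΩ, so V = 18.0 × 12.37/90.87 = 2.45 V.

Unloaded: 2.89 V; loaded: 2.45 V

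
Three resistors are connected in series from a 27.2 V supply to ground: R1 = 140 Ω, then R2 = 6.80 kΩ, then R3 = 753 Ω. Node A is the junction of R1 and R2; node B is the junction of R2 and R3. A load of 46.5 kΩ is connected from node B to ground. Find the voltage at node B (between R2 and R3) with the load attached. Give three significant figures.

At node B, R3 is in parallel with the load: R3‖R_L = 741.0 Ω.
Below node A the resistance is R2 + (R3‖R_L) = 7541 Ω, so V_A = 27.2 × 7541/7681 = 26.70 V.
Then V_B = V_A × (R3‖R_L)/(R2 + R3‖R_L) = 26.70 × 741.0/7541 = 2.62 V.

V ≈ 2.62 V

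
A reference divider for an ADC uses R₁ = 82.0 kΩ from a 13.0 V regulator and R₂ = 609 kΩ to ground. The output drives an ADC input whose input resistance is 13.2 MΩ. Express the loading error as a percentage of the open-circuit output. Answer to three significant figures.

The divider's output (Thévenin) resistance is R₁‖R₂ = 72.27 kΩ.
Fractional drop under load = R_th/(R_th + R_L) = 72.27 / (72.27 + 13200) = 0.005445.
So the output falls by 0.545 %.

0.545 %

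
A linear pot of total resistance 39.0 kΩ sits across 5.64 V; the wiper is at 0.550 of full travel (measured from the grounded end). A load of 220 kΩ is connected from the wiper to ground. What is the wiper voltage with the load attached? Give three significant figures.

V ≈ 2.97 V

The wiper splits the pot into (1−α)R = 17.55 kΩ above and αR = 21.45 kΩ below.
Lower section ‖ load = 19.54 kΩ.
V_wiper = 5.64 × 19.54/(17.55 + 19.54) = 2.97 V.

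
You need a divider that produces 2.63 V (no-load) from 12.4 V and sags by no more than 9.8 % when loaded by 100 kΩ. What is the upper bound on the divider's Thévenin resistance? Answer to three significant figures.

R_th ≤ 10.9 kΩ

Loading drop = R_th/(R_th + R_L) ≤ 0.0980, so R_th ≤ R_L · ε/(1−ε) = 100 kΩ × 0.0980/0.9020 = 10.9 kΩ.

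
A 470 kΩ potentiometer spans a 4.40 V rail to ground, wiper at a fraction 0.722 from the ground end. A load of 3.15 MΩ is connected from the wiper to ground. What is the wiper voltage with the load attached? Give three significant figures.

The wiper splits the pot into (1−α)R = 130.7 kΩ above and αR = 339.3 kΩ below.
Lower section ‖ load = 306.3 kΩ.
V_wiper = 4.40 × 306.3/(130.7 + 306.3) = 3.08 V.

V ≈ 3.08 V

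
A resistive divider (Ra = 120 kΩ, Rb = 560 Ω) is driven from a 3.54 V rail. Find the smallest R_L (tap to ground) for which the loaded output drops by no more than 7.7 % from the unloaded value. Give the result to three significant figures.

R_L(min) ≈ 6.68 kΩ

Output resistance R_th = Ra‖Rb = (120000 × 560)/120600 = 557.4 Ω.
The fractional drop is R_th/(R_th + R_L); requiring this ≤ 0.0770 gives R_L ≥ R_th(1/0.0770 − 1) = 557.4 × 11.99 = 6.68 kΩ.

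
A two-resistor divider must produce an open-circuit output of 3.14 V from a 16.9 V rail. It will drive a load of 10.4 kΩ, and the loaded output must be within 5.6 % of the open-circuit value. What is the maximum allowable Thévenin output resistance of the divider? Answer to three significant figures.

Loading drop = R_th/(R_th + R_L) ≤ 0.0560, so R_th ≤ R_L · ε/(1−ε) = 10.4 kΩ × 0.0560/0.9440 = 617 Ω.
(Any R1, R2 with R2/(R1+R2) = 0.186 and R1‖R2 ≤ 617 Ω will meet the spec.)

R_th ≤ 617 Ω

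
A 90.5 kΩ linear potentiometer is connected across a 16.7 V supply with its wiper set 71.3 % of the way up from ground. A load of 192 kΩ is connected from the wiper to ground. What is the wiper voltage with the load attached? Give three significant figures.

V ≈ 10.9 V

The wiper splits the pot into (1−α)R = 25.97 kΩ above and αR = 64.53 kΩ below.
Lower section ‖ load = 48.30 kΩ.
V_wiper = 16.7 × 48.30/(25.97 + 48.30) = 10.9 V.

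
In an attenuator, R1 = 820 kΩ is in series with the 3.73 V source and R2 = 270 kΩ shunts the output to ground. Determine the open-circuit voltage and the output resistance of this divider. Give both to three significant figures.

V_th = 0.924 V, R_th = 203 kΩ

V_th is the open-circuit tap voltage: 3.73 × 270/(820 + 270) = 0.924 V.
With the supply zeroed, R1 and R2 appear in parallel from the tap: R_th = R1‖R2 = (820 × 270)/1090 = 203 kΩ.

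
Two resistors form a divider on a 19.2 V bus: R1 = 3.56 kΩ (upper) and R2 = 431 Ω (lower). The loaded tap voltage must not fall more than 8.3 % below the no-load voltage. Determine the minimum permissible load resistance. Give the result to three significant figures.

Output resistance R_th = R1‖R2 = (3560 × 431)/3991 = 384.5 Ω.
The fractional drop is R_th/(R_th + R_L); requiring this ≤ 0.0830 gives R_L ≥ R_th(1/0.0830 − 1) = 384.5 × 11.05 = 4.25 kΩ.

R_L(min) ≈ 4.25 kΩ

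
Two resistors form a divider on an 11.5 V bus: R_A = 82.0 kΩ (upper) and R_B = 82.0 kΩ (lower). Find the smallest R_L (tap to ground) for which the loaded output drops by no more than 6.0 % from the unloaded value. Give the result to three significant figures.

R_L(min) ≈ 642 kΩ

Output resistance R_th = R_A‖R_B = (82.0 × 82.0)/164.0 = 41.00 kΩ.
The fractional drop is R_th/(R_th + R_L); requiring this ≤ 0.0600 gives R_L ≥ R_th(1/0.0600 − 1) = 41.00 × 15.67 = 642 kΩ.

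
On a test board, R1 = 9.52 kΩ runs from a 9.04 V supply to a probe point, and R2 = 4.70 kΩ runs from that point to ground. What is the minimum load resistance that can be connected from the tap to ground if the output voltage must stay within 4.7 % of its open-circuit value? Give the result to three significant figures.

Output resistance R_th = R1‖R2 = (9.52 × 4.70)/14.22 = 3.147 kΩ.
The fractional drop is R_th/(R_th + R_L); requiring this ≤ 0.0470 gives R_L ≥ R_th(1/0.0470 − 1) = 3.147 × 20.28 = 63.8 kΩ.

R_L(min) ≈ 63.8 kΩ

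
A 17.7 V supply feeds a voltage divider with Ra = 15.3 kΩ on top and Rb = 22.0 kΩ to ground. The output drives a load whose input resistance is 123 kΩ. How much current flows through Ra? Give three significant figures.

Rb‖R_L = 18.66 kΩ, so the source sees Ra + Rb‖R_L = 33.96 kΩ.
I = 17.7 V / 33.96 kΩ = 0.521 mA.

I ≈ 0.521 mA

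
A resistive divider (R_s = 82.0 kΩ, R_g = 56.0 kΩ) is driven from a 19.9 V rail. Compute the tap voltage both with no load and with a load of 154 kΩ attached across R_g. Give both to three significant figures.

Open-circuit: V = 19.9 × 56.0/(82.0 + 56.0) = 8.08 V.
With the load, R_g becomes R_g‖R_L = 41.07 kΩ, so V = 19.9 × 41.07/123.1 = 6.64 V.

Unloaded: 8.08 V; loaded: 6.64 V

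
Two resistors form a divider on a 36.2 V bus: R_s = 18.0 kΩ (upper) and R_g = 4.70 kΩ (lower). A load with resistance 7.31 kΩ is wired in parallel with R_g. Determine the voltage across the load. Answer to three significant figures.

V_out ≈ 4.96 V

The load sits in parallel with R_g: R_g‖R_L = (4.70 × 7.31) / (4.70 + 7.31) = 2.861 kΩ.
V_out = 36.2 × 2.861 / (18.0 + 2.861) = 36.2 × 2.861/20.86 = 4.96 V.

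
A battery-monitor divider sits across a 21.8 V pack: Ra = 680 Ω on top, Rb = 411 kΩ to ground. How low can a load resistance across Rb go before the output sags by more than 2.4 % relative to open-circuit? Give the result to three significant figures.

Output resistance R_th = Ra‖Rb = (680 × 411000)/411700 = 678.9 Ω.
The fractional drop is R_th/(R_th + R_L); requiring this ≤ 0.0240 gives R_L ≥ R_th(1/0.0240 − 1) = 678.9 × 40.67 = 27.6 kΩ.

R_L(min) ≈ 27.6 kΩ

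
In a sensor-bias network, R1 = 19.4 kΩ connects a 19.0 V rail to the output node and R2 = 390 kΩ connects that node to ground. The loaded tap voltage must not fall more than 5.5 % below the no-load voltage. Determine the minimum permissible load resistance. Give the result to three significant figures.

R_L(min) ≈ 318 kΩ

Output resistance R_th = R1‖R2 = (19.4 × 390)/409.4 = 18.48 kΩ.
The fractional drop is R_th/(R_th + R_L); requiring this ≤ 0.0550 gives R_L ≥ R_th(1/0.0550 − 1) = 18.48 × 17.18 = 318 kΩ.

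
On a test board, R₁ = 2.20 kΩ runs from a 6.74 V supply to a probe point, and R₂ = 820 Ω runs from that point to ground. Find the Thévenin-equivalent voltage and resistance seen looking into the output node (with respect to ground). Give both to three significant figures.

V_th = 1.83 V, R_th = 597 Ω

V_th is the open-circuit tap voltage: 6.74 × 820/(2200 + 820) = 1.83 V.
With the supply zeroed, R₁ and R₂ appear in parallel from the tap: R_th = R₁‖R₂ = (2200 × 820)/3020 = 597 Ω.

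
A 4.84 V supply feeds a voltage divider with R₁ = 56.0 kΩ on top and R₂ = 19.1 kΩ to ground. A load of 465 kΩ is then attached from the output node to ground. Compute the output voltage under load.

V_out ≈ 1.19 V

The load sits in parallel with R₂: R₂‖R_L = (19.1 × 465) / (19.1 + 465) = 18.35 kΩ.
V_out = 4.84 × 18.35 / (56.0 + 18.35) = 4.84 × 18.35/74.35 = 1.19 V.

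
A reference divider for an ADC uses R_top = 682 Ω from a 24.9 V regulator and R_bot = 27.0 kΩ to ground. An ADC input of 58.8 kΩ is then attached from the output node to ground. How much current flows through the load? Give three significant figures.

R_bot‖R_L = 18500 Ω; V_out = 24.9 × 18500/19190 = 24.01 V.
I_L = V_out / R_L = 24.01 / 58.8 kΩ = 0.408 mA.

I_L ≈ 0.408 mA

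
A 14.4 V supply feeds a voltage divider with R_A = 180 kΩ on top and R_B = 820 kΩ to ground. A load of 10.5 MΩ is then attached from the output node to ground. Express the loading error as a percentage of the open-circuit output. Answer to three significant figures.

The divider's output (Thévenin) resistance is R_A‖R_B = 147.6 kΩ.
Fractional drop under load = R_th/(R_th + R_L) = 147.6 / (147.6 + 10500) = 0.01386.
So the output falls by 1.39 %.

1.39 %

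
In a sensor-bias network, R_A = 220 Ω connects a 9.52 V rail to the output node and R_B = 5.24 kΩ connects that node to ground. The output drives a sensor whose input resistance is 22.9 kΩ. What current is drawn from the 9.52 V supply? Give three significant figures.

R_B‖R_L = 4264 Ω, so the source sees R_A + R_B‖R_L = 4484 Ω.
I = 9.52 V / 4484 Ω = 2.12 mA.

I ≈ 2.12 mA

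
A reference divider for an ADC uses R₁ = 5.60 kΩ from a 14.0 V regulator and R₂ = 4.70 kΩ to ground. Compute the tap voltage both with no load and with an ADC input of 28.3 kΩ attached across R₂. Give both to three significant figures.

Unloaded: 6.39 V; loaded: 5.86 V

Open-circuit: V = 14.0 × 4.70/(5.60 + 4.70) = 6.39 V.
With the load, R₂ becomes R₂‖R_L = 4.031 kΩ, so V = 14.0 × 4.031/9.631 = 5.86 V.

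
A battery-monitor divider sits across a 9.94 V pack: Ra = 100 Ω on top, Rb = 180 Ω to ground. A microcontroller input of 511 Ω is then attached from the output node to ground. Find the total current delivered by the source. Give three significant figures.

I ≈ 42.6 mA

Rb‖R_L = 133.1 Ω, so the source sees Ra + Rb‖R_L = 233.1 Ω.
I = 9.94 V / 233.1 Ω = 42.6 mA.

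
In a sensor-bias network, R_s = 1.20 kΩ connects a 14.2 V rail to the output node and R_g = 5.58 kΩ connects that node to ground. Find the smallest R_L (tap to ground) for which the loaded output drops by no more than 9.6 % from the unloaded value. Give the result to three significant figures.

R_L(min) ≈ 9.30 kΩ

Output resistance R_th = R_s‖R_g = (1200 × 5580)/6780 = 987.6 Ω.
The fractional drop is R_th/(R_th + R_L); requiring this ≤ 0.0960 gives R_L ≥ R_th(1/0.0960 − 1) = 987.6 × 9.417 = 9.30 kΩ.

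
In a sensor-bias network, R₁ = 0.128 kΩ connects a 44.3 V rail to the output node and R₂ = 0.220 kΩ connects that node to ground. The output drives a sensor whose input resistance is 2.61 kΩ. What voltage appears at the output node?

V_out ≈ 27.2 V

The load sits in parallel with R₂: R₂‖R_L = (220 × 2610) / (220 + 2610) = 202.9 Ω.
V_out = 44.3 × 202.9 / (128 + 202.9) = 44.3 × 202.9/330.9 = 27.2 V.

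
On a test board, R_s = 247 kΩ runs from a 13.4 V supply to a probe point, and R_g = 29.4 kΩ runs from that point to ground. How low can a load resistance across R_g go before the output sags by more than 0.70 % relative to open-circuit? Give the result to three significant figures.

Output resistance R_th = R_s‖R_g = (247 × 29.4)/276.4 = 26.27 kΩ.
The fractional drop is R_th/(R_th + R_L); requiring this ≤ 0.00700 gives R_L ≥ R_th(1/0.00700 − 1) = 26.27 × 141.9 = 3.73 MΩ.

R_L(min) ≈ 3.73 MΩ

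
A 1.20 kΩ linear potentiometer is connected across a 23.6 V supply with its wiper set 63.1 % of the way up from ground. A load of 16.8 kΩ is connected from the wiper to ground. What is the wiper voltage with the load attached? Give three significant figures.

The wiper splits the pot into (1−α)R = 442.8 Ω above and αR = 757.2 Ω below.
Lower section ‖ load = 724.5 Ω.
V_wiper = 23.6 × 724.5/(442.8 + 724.5) = 14.6 V.

V ≈ 14.6 V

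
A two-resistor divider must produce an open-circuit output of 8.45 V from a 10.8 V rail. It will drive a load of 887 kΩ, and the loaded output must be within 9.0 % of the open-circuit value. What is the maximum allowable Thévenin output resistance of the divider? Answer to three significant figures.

R_th ≤ 87.7 kΩ

Loading drop = R_th/(R_th + R_L) ≤ 0.0900, so R_th ≤ R_L · ε/(1−ε) = 887 kΩ × 0.0900/0.9100 = 87.7 kΩ.
(Any R1, R2 with R2/(R1+R2) = 0.782 and R1‖R2 ≤ 87.7 kΩ will meet the spec.)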